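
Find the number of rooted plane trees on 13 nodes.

208012

A rooted plane tree on 13 nodes has 12 edges, and such trees are counted by C_12.
C_12 = C_11 · 2(2·11+1)/(11+2) = 58786 · 46/13 = 208012.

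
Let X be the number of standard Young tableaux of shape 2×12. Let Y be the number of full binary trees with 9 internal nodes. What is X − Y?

Standard Young tableaux of shape 2×n are counted by C_n; here n = 12. So X = C_12 = 208012.
Full binary trees with n internal nodes are counted by C_n; here n = 9. So Y = C_9 = 4862.
X − Y = 208012 − 4862 = 203150.

203150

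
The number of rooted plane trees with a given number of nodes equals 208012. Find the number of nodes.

13

Rooted ordered trees on m nodes are counted by C_{m−1}; 208012 = C_12.
So the index is 12, and the number of nodes is 12 + 1 = 13.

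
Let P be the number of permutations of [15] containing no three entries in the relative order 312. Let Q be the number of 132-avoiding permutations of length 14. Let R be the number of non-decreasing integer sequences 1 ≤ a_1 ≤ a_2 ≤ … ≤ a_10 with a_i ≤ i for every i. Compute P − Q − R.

7003609

Permutations of [n] avoiding any single length-3 pattern are counted by C_n; here n = 15. So P = C_15 = 9694845.
For any fixed pattern of length 3, the pattern-avoiding permutations of [14] number C_14. So Q = C_14 = 2674440.
Such sub-staircase sequences of length n are counted by C_n; here n = 10. So R = C_10 = 16796.
P − Q − R = 9694845 − 2674440 − 16796 = 7003609.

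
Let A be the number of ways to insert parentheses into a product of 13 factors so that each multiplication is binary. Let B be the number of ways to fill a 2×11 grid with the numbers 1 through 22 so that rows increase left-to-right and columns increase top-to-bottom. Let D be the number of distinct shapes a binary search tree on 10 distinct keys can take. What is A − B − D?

Ways to associate a product of 13 factors correspond to binary trees on 13 leaves, so the count is C_12. So A = C_12 = 208012.
Standard Young tableaux of shape 2×n are counted by C_n; here n = 11. So B = C_11 = 58786.
Rooted binary trees with 10 nodes (each child slot possibly empty) number C_10. So D = C_10 = 16796.
A − B − D = 208012 − 58786 − 16796 = 132430.

132430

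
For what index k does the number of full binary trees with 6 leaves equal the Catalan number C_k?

A full binary tree with L leaves has L−1 internal nodes and is counted by C_{L−1}; L = 6 gives C_5.

5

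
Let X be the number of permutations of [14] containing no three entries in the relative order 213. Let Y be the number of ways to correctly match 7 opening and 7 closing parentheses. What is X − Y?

Permutations of [n] avoiding any single length-3 pattern are counted by C_n; here n = 14. So X = C_14 = 2674440.
Balanced strings of n pairs of brackets are counted by C_n; here n = 7. So Y = C_7 = 429.
X − Y = 2674440 − 429 = 2674011.

2674011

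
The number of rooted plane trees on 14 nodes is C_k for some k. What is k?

13

Rooted ordered (plane) trees on m nodes have m−1 edges and are counted by C_{m−1}; m = 14 gives C_13.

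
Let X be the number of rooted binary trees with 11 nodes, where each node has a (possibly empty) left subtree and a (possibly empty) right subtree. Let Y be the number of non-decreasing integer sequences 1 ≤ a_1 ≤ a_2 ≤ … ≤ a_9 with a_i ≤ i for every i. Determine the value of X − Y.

There are C_n binary search tree shapes on n keys; with n = 11 that is C_11. So X = C_11 = 58786.
Such sub-staircase sequences of length n are counted by C_n; here n = 9. So Y = C_9 = 4862.
X − Y = 58786 − 4862 = 53924.

53924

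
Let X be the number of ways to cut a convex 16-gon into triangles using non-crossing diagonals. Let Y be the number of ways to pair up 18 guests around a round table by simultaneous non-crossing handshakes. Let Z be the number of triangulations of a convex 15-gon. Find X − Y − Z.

1926678

The number of triangulations of a 16-gon is the Catalan number C_14 (index = sides − 2). So X = C_14 = 2674440.
Non-crossing handshake pairings of 2n people are counted by C_n; 18 people gives n = 9. So Y = C_9 = 4862.
The number of triangulations of a 15-gon is the Catalan number C_13 (index = sides − 2). So Z = C_13 = 742900.
X − Y − Z = 2674440 − 4862 − 742900 = 1926678.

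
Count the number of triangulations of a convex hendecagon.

4862

Triangulations of a convex m-gon are counted by C_{m−2}; with m = 11 this is C_9.
C_9 = 4862.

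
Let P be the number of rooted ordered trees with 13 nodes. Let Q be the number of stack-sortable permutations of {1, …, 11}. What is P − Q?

149226

A rooted plane tree on 13 nodes has 12 edges, and such trees are counted by C_12. So P = C_12 = 208012.
By Knuth's characterisation, the stack-sortable permutations of length 11 are the 231-avoiders, numbering C_11. So Q = C_11 = 58786.
P − Q = 208012 − 58786 = 149226.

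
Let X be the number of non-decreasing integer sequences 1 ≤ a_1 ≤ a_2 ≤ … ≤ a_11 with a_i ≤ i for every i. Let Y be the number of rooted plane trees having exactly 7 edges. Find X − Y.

58357

Such sub-staircase sequences of length n are counted by C_n; here n = 11. So X = C_11 = 58786.
A rooted plane tree with 7 edges has 8 nodes, and the count is C_7. So Y = C_7 = 429.
X − Y = 58786 − 429 = 58357.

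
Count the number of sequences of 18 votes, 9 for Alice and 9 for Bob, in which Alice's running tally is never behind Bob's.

Reading a vote for the leader as '(' and for the other as ')' turns such a sequence into a balanced string of 9 pairs, so the count is C_9.
C_9 = C(18,9)/10 = 48620/10 = 4862.

4862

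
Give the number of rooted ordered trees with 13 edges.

742900

A rooted plane tree with 13 edges has 14 nodes, and the count is C_13.
C_13 = C_12 · 2(2·12+1)/(12+2) = 208012 · 50/14 = 742900.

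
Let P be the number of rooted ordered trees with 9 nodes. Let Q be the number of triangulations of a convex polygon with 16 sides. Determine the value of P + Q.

Rooted ordered (plane) trees on m nodes have m−1 edges and are counted by C_{m−1}; m = 9 gives C_8. So P = C_8 = 1430.
The number of triangulations of a 16-gon is the Catalan number C_14 (index = sides − 2). So Q = C_14 = 2674440.
P + Q = 1430 + 2674440 = 2675870.

2675870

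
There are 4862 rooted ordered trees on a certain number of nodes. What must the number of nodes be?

Rooted ordered trees on m nodes are counted by C_{m−1}. Since C_9 = 4862, the index is 9.
So the index is 9, and the number of nodes is 9 + 1 = 10.

10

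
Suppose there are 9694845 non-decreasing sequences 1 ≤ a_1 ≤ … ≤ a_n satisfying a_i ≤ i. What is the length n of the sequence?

Such sub-staircase sequences of length n are counted by C_n, and C_15 = 9694845.

15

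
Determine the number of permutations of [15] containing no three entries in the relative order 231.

9694845

Permutations of [n] avoiding any single length-3 pattern are counted by C_n; here n = 15.
C_15 = C(30,15)/16 = 155117520/16 = 9694845.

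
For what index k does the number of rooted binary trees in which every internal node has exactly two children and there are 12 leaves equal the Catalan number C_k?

A full binary tree with L leaves has L−1 internal nodes and is counted by C_{L−1}; L = 12 gives C_11.

11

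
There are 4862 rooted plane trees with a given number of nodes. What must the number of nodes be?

10

Rooted ordered trees on m nodes are counted by C_{m−1}, and C_9 = 4862.
So the index is 9, and the number of nodes is 9 + 1 = 10.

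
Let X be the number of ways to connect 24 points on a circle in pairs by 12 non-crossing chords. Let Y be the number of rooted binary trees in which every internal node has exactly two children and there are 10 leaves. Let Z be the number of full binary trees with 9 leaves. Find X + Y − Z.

211444

Pairing 24 circle points by 12 non-crossing chords gives C_12 matchings. So X = C_12 = 208012.
A full binary tree with L leaves has L−1 internal nodes and is counted by C_{L−1}; L = 10 gives C_9. So Y = C_9 = 4862.
A full binary tree with L leaves has L−1 internal nodes and is counted by C_{L−1}; L = 9 gives C_8. So Z = C_8 = 1430.
X + Y − Z = 208012 + 4862 − 1430 = 211444.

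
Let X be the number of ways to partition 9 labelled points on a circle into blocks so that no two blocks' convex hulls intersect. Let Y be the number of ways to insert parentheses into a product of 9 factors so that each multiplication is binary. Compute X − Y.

Non-crossing partitions of an n-element set are counted by C_n; here n = 9. So X = C_9 = 4862.
Ways to associate a product of 9 factors correspond to binary trees on 9 leaves, so the count is C_8. So Y = C_8 = 1430.
X − Y = 4862 − 1430 = 3432.

3432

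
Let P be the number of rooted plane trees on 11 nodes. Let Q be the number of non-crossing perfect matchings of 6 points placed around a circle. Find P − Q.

16791

A rooted plane tree on 11 nodes has 10 edges, and such trees are counted by C_10. So P = C_10 = 16796.
Non-crossing perfect matchings of 2n points on a circle are counted by C_n; with 6 points, n = 3. So Q = C_3 = 5.
P − Q = 16796 − 5 = 16791.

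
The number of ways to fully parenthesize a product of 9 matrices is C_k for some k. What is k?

8

Parenthesizations of m factors correspond to full binary trees with m leaves, counted by C_{m−1}; m = 9 gives C_8.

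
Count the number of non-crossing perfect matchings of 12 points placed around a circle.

132

Non-crossing perfect matchings of 2n points on a circle are counted by C_n; with 12 points, n = 6.
C_6 = C_5 · 2(2·5+1)/(5+2) = 42 · 22/7 = 132.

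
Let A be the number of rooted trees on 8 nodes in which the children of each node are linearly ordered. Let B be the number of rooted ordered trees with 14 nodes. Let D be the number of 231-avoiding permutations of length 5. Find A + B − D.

A rooted plane tree on 8 nodes has 7 edges, and such trees are counted by C_7. So A = C_7 = 429.
Rooted ordered (plane) trees on m nodes have m−1 edges and are counted by C_{m−1}; m = 14 gives C_13. So B = C_13 = 742900.
Permutations of [n] avoiding any single length-3 pattern are counted by C_n; here n = 5. So D = C_5 = 42.
A + B − D = 429 + 742900 − 42 = 743287.

743287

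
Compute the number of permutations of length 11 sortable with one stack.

58786

Stack-sortable permutations are exactly the 231-avoiding ones, counted by C_n; here n = 11.
C_11 = 58786.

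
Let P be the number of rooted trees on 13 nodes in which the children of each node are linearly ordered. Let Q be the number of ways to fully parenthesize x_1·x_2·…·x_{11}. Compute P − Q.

191216

Rooted ordered (plane) trees on m nodes have m−1 edges and are counted by C_{m−1}; m = 13 gives C_12. So P = C_12 = 208012.
Ways to associate a product of 11 factors correspond to binary trees on 11 leaves, so the count is C_10. So Q = C_10 = 16796.
P − Q = 208012 − 16796 = 191216.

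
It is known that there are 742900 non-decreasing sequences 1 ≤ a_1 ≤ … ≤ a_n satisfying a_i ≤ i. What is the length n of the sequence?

13

Such sub-staircase sequences of length n are counted by C_n; 742900 = C_13.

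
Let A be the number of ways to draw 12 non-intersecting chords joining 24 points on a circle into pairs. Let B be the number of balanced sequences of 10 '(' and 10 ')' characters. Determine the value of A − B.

191216

Pairing 24 circle points by 12 non-crossing chords gives C_12 matchings. So A = C_12 = 208012.
Balanced strings of n pairs of brackets are counted by C_n; here n = 10. So B = C_10 = 16796.
A − B = 208012 − 16796 = 191216.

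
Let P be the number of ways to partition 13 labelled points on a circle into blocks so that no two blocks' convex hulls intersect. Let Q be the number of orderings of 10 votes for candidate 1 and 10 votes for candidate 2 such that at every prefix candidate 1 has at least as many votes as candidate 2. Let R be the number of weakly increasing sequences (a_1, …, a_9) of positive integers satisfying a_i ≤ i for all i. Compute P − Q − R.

721242

The non-crossing partitions of [13] form a lattice of size C_13. So P = C_13 = 742900.
Ballot sequences with n votes each where one side never trails are Dyck words, counted by C_n; here n = 10. So Q = C_10 = 16796.
Such sub-staircase sequences of length n are counted by C_n; here n = 9. So R = C_9 = 4862.
P − Q − R = 742900 − 16796 − 4862 = 721242.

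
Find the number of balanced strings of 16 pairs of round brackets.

With 16 pairs the number of balanced bracket strings is the Catalan number C_16.
C_16 = C(32,16)/17 = 601080390/17 = 35357670.

35357670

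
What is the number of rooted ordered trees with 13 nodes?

208012

Rooted ordered (plane) trees on m nodes have m−1 edges and are counted by C_{m−1}; m = 13 gives C_12.
C_12 = C(24,12)/13 = 2704156/13 = 208012.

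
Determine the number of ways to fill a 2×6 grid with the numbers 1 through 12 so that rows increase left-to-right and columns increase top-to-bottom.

132

By the hook-length formula (or a Dyck-path bijection), SYT of shape 2×6 number C_6.
C_6 = C(12,6)/7 = 924/7 = 132.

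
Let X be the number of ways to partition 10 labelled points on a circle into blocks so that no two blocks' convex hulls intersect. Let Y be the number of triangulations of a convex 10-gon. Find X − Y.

The non-crossing partitions of [10] form a lattice of size C_10. So X = C_10 = 16796.
The number of triangulations of a 10-gon is the Catalan number C_8 (index = sides − 2). So Y = C_8 = 1430.
X − Y = 16796 − 1430 = 15366.

15366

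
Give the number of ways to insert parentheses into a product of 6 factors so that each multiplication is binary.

42

Bracketing 6 factors into binary products is counted by C_{6−1} = C_5.
C_5 = C(10,5)/6 = 252/6 = 42.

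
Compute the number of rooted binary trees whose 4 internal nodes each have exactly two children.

14

The number of full binary trees on 4 internal nodes is the Catalan number C_4.
C_4 = C(8,4)/5 = 70/5 = 14.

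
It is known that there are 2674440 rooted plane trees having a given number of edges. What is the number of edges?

Rooted ordered trees with n edges are counted by C_n; 2674440 = C_14.

14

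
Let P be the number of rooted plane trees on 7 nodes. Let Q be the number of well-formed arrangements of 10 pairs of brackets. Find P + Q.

A rooted plane tree on 7 nodes has 6 edges, and such trees are counted by C_6. So P = C_6 = 132.
With 10 pairs the number of balanced bracket strings is the Catalan number C_10. So Q = C_10 = 16796.
P + Q = 132 + 16796 = 16928.

16928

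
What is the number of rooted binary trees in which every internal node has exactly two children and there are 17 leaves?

35357670

A full binary tree with L leaves has L−1 internal nodes and is counted by C_{L−1}; L = 17 gives C_16.
C_16 = C(32,16)/17 = 601080390/17 = 35357670.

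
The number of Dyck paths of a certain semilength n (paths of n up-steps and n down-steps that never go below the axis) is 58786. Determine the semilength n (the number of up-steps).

Dyck paths of semilength n are counted by C_n. Since C_11 = 58786, the index is 11.

11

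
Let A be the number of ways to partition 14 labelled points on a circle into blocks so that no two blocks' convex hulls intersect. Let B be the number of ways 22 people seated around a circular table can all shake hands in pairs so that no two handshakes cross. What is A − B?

2615654

The non-crossing partitions of [14] form a lattice of size C_14. So A = C_14 = 2674440.
Non-crossing handshake pairings of 2n people are counted by C_n; 22 people gives n = 11. So B = C_11 = 58786.
A − B = 2674440 − 58786 = 2615654.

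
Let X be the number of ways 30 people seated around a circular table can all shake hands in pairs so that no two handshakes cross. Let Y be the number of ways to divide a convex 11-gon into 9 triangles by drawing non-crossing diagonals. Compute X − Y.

Non-crossing handshake pairings of 2n people are counted by C_n; 30 people gives n = 15. So X = C_15 = 9694845.
Triangulations of a convex m-gon are counted by C_{m−2}; with m = 11 this is C_9. So Y = C_9 = 4862.
X − Y = 9694845 − 4862 = 9689983.

9689983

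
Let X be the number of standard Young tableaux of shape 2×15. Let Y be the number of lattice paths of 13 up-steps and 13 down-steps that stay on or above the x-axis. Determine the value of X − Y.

8951945

By the hook-length formula (or a Dyck-path bijection), SYT of shape 2×15 number C_15. So X = C_15 = 9694845.
A Dyck path with 13 up-steps and 13 down-steps has semilength 13, so there are C_13 of them. So Y = C_13 = 742900.
X − Y = 9694845 − 742900 = 8951945.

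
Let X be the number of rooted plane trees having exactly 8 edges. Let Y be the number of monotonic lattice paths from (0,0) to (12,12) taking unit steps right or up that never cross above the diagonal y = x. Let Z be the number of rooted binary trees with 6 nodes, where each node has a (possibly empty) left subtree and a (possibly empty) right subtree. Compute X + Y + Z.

A rooted plane tree with 8 edges has 9 nodes, and the count is C_8. So X = C_8 = 1430.
Sub-diagonal monotone paths from (0,0) to (12,12) biject with Dyck paths of semilength 12, giving C_12. So Y = C_12 = 208012.
Rooted binary trees with 6 nodes (each child slot possibly empty) number C_6. So Z = C_6 = 132.
X + Y + Z = 1430 + 208012 + 132 = 209574.

209574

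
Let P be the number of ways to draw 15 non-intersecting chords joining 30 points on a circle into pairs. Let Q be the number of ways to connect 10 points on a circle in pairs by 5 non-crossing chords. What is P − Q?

9694803

Pairing 30 circle points by 15 non-crossing chords gives C_15 matchings. So P = C_15 = 9694845.
Non-crossing perfect matchings of 2n points on a circle are counted by C_n; with 10 points, n = 5. So Q = C_5 = 42.
P − Q = 9694845 − 42 = 9694803.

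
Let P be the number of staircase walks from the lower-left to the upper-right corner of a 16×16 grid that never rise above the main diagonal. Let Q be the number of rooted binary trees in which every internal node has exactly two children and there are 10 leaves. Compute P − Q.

Sub-diagonal monotone paths from (0,0) to (16,16) biject with Dyck paths of semilength 16, giving C_16. So P = C_16 = 35357670.
Full binary trees with 10 leaves have 10−1 = 9 internal nodes, so there are C_9 of them. So Q = C_9 = 4862.
P − Q = 35357670 − 4862 = 35352808.

35352808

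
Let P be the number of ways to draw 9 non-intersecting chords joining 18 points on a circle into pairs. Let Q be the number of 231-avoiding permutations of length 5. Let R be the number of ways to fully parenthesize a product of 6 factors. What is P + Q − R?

Pairing 18 circle points by 9 non-crossing chords gives C_9 matchings. So P = C_9 = 4862.
For any fixed pattern of length 3, the pattern-avoiding permutations of [5] number C_5. So Q = C_5 = 42.
Parenthesizations of m factors correspond to full binary trees with m leaves, counted by C_{m−1}; m = 6 gives C_5. So R = C_5 = 42.
P + Q − R = 4862 + 42 − 42 = 4862.

4862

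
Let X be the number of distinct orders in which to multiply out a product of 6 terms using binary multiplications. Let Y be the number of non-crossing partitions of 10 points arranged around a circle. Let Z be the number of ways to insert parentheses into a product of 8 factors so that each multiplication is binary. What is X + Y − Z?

Bracketing 6 factors into binary products is counted by C_{6−1} = C_5. So X = C_5 = 42.
Non-crossing partitions of an n-element set are counted by C_n; here n = 10. So Y = C_10 = 16796.
Bracketing 8 factors into binary products is counted by C_{8−1} = C_7. So Z = C_7 = 429.
X + Y − Z = 42 + 16796 − 429 = 16409.

16409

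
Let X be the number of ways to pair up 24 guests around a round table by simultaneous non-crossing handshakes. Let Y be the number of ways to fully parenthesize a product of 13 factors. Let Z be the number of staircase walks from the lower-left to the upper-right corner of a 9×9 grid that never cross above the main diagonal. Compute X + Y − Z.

With 24 = 2·12 people, non-crossing handshake pairings are non-crossing perfect matchings on a circle, counted by C_12. So X = C_12 = 208012.
Bracketing 13 factors into binary products is counted by C_{13−1} = C_12. So Y = C_12 = 208012.
Sub-diagonal monotone paths from (0,0) to (9,9) biject with Dyck paths of semilength 9, giving C_9. So Z = C_9 = 4862.
X + Y − Z = 208012 + 208012 − 4862 = 411162.

411162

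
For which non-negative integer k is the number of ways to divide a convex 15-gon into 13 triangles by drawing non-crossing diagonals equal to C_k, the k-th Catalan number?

13

Triangulations of a convex m-gon are counted by C_{m−2}; with m = 15 this is C_13.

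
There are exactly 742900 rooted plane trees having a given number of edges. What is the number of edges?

Rooted ordered trees with n edges are counted by C_n, and C_13 = 742900.

13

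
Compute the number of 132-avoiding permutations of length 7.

429

For any fixed pattern of length 3, the pattern-avoiding permutations of [7] number C_7.
C_7 = C_6 · 2(2·6+1)/(6+2) = 132 · 26/8 = 429.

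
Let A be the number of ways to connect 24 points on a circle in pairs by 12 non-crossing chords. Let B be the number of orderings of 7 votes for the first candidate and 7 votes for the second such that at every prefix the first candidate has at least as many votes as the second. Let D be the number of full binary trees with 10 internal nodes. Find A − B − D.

190787

Pairing 24 circle points by 12 non-crossing chords gives C_12 matchings. So A = C_12 = 208012.
Reading a vote for the leader as '(' and for the other as ')' turns such a sequence into a balanced string of 7 pairs, so the count is C_7. So B = C_7 = 429.
The number of full binary trees on 10 internal nodes is the Catalan number C_10. So D = C_10 = 16796.
A − B − D = 208012 − 429 − 16796 = 190787.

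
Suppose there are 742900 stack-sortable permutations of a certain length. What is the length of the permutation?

13

Stack-sortable permutations of [n] are counted by C_n. Since C_13 = 742900, the index is 13.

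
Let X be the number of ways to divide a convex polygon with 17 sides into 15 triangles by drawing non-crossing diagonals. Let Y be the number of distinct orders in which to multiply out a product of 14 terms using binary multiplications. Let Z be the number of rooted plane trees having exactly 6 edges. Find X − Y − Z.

Triangulations of a convex m-gon are counted by C_{m−2}; with m = 17 this is C_15. So X = C_15 = 9694845.
Parenthesizations of m factors correspond to full binary trees with m leaves, counted by C_{m−1}; m = 14 gives C_13. So Y = C_13 = 742900.
Rooted ordered trees with n edges are counted by C_n; here n = 6. So Z = C_6 = 132.
X − Y − Z = 9694845 − 742900 − 132 = 8951813.

8951813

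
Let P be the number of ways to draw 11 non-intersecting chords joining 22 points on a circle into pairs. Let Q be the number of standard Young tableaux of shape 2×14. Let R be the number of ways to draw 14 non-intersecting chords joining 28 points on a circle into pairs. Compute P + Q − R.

58786

Pairing 22 circle points by 11 non-crossing chords gives C_11 matchings. So P = C_11 = 58786.
By the hook-length formula (or a Dyck-path bijection), SYT of shape 2×14 number C_14. So Q = C_14 = 2674440.
Pairing 28 circle points by 14 non-crossing chords gives C_14 matchings. So R = C_14 = 2674440.
P + Q − R = 58786 + 2674440 − 2674440 = 58786.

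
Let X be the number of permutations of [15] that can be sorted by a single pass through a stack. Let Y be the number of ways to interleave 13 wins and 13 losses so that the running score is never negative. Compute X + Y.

Stack-sortable permutations are exactly the 231-avoiding ones, counted by C_n; here n = 15. So X = C_15 = 9694845.
Reading a vote for the leader as '(' and for the other as ')' turns such a sequence into a balanced string of 13 pairs, so the count is C_13. So Y = C_13 = 742900.
X + Y = 9694845 + 742900 = 10437745.

10437745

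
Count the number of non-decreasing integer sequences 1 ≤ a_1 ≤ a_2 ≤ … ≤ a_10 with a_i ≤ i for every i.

16796

Weakly increasing sequences with a_i ≤ i biject with Dyck paths of semilength 10, so there are C_10.
C_10 = C(20,10)/11 = 184756/11 = 16796.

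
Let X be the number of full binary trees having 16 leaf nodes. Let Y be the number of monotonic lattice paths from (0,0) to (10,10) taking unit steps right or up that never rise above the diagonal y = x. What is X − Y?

9678049

Full binary trees with 16 leaves have 16−1 = 15 internal nodes, so there are C_15 of them. So X = C_15 = 9694845.
Sub-diagonal monotone paths from (0,0) to (10,10) biject with Dyck paths of semilength 10, giving C_10. So Y = C_10 = 16796.
X − Y = 9694845 − 16796 = 9678049.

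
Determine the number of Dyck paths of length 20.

16796

Paths of 10 up- and 10 down-steps that never dip below the axis are Dyck paths; their count is C_10.
C_10 = C(20,10)/11 = 184756/11 = 16796.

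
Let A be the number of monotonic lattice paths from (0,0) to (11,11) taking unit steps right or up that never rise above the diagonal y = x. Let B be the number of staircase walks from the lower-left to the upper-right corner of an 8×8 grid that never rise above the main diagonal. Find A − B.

57356

Sub-diagonal monotone paths from (0,0) to (11,11) biject with Dyck paths of semilength 11, giving C_11. So A = C_11 = 58786.
Sub-diagonal monotone paths from (0,0) to (8,8) biject with Dyck paths of semilength 8, giving C_8. So B = C_8 = 1430.
A − B = 58786 − 1430 = 57356.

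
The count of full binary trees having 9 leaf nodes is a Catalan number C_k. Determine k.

8

Full binary trees with 9 leaves have 9−1 = 8 internal nodes, so there are C_8 of them.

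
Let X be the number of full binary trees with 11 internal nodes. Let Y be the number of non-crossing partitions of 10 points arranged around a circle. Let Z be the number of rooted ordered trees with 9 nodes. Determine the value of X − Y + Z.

The number of full binary trees on 11 internal nodes is the Catalan number C_11. So X = C_11 = 58786.
The non-crossing partitions of [10] form a lattice of size C_10. So Y = C_10 = 16796.
A rooted plane tree on 9 nodes has 8 edges, and such trees are counted by C_8. So Z = C_8 = 1430.
X − Y + Z = 58786 − 16796 + 1430 = 43420.

43420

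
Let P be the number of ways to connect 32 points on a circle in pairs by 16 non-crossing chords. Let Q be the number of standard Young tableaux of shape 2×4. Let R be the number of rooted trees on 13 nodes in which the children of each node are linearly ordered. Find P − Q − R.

35149644

Pairing 32 circle points by 16 non-crossing chords gives C_16 matchings. So P = C_16 = 35357670.
Standard Young tableaux of shape 2×n are counted by C_n; here n = 4. So Q = C_4 = 14.
Rooted ordered (plane) trees on m nodes have m−1 edges and are counted by C_{m−1}; m = 13 gives C_12. So R = C_12 = 208012.
P − Q − R = 35357670 − 14 − 208012 = 35149644.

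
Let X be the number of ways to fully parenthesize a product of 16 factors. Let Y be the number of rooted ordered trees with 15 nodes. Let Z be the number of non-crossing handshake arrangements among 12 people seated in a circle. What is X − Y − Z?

Bracketing 16 factors into binary products is counted by C_{16−1} = C_15. So X = C_15 = 9694845.
A rooted plane tree on 15 nodes has 14 edges, and such trees are counted by C_14. So Y = C_14 = 2674440.
With 12 = 2·6 people, non-crossing handshake pairings are non-crossing perfect matchings on a circle, counted by C_6. So Z = C_6 = 132.
X − Y − Z = 9694845 − 2674440 − 132 = 7020273.

7020273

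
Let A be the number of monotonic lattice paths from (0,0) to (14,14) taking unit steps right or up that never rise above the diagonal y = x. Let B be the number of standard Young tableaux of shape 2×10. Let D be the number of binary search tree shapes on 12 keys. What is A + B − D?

Sub-diagonal monotone paths from (0,0) to (14,14) biject with Dyck paths of semilength 14, giving C_14. So A = C_14 = 2674440.
Standard Young tableaux of shape 2×n are counted by C_n; here n = 10. So B = C_10 = 16796.
There are C_n binary search tree shapes on n keys; with n = 12 that is C_12. So D = C_12 = 208012.
A + B − D = 2674440 + 16796 − 208012 = 2483224.

2483224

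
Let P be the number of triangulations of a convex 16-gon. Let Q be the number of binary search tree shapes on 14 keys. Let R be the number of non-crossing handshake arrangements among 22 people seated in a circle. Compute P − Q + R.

58786

The number of triangulations of a 16-gon is the Catalan number C_14 (index = sides − 2). So P = C_14 = 2674440.
There are C_n binary search tree shapes on n keys; with n = 14 that is C_14. So Q = C_14 = 2674440.
Non-crossing handshake pairings of 2n people are counted by C_n; 22 people gives n = 11. So R = C_11 = 58786.
P − Q + R = 2674440 − 2674440 + 58786 = 58786.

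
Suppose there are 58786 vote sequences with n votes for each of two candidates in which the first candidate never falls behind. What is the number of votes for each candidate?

11

Such ballot sequences with n votes each are counted by C_n; 58786 = C_11.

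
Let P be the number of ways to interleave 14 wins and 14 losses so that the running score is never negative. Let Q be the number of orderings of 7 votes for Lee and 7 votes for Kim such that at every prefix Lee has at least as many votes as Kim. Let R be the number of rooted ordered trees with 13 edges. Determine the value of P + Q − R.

1931969

Ballot sequences with n votes each where one side never trails are Dyck words, counted by C_n; here n = 14. So P = C_14 = 2674440.
Reading a vote for the leader as '(' and for the other as ')' turns such a sequence into a balanced string of 7 pairs, so the count is C_7. So Q = C_7 = 429.
Rooted ordered trees with n edges are counted by C_n; here n = 13. So R = C_13 = 742900.
P + Q − R = 2674440 + 429 − 742900 = 1931969.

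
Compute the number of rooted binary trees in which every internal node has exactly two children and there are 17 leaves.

A full binary tree with L leaves has L−1 internal nodes and is counted by C_{L−1}; L = 17 gives C_16.
C_16 = 35357670.

35357670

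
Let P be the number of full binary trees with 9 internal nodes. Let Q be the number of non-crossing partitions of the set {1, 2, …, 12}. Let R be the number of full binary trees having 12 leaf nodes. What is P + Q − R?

154088

The number of full binary trees on 9 internal nodes is the Catalan number C_9. So P = C_9 = 4862.
Non-crossing partitions of an n-element set are counted by C_n; here n = 12. So Q = C_12 = 208012.
Full binary trees with 12 leaves have 12−1 = 11 internal nodes, so there are C_11 of them. So R = C_11 = 58786.
P + Q − R = 4862 + 208012 − 58786 = 154088.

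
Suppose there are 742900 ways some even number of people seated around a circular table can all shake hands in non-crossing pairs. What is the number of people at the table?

26

Non-crossing handshake pairings of 2n people are counted by C_n; 742900 = C_13.
So n = 13, and there are 2n = 26 people.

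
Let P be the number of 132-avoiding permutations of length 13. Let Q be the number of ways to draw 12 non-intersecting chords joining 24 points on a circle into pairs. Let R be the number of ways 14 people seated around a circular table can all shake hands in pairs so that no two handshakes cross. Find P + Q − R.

For any fixed pattern of length 3, the pattern-avoiding permutations of [13] number C_13. So P = C_13 = 742900.
Non-crossing perfect matchings of 2n points on a circle are counted by C_n; with 24 points, n = 12. So Q = C_12 = 208012.
With 14 = 2·7 people, non-crossing handshake pairings are non-crossing perfect matchings on a circle, counted by C_7. So R = C_7 = 429.
P + Q − R = 742900 + 208012 − 429 = 950483.

950483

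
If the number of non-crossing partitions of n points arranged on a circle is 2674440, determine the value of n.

Non-crossing partitions of [n] are counted by C_n. The Catalan number equal to 2674440 is C_14.

14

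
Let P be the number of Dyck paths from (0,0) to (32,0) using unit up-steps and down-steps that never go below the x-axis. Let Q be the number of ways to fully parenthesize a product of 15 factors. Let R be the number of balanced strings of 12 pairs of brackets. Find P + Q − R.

37824098

A Dyck path with 16 up-steps and 16 down-steps has semilength 16, so there are C_16 of them. So P = C_16 = 35357670.
Ways to associate a product of 15 factors correspond to binary trees on 15 leaves, so the count is C_14. So Q = C_14 = 2674440.
With 12 pairs the number of balanced bracket strings is the Catalan number C_12. So R = C_12 = 208012.
P + Q − R = 35357670 + 2674440 − 208012 = 37824098.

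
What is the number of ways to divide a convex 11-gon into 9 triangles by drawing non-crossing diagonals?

Triangulations of a convex m-gon are counted by C_{m−2}; with m = 11 this is C_9.
C_9 = C(18,9)/10 = 48620/10 = 4862.

4862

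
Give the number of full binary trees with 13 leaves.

Full binary trees with 13 leaves have 13−1 = 12 internal nodes, so there are C_12 of them.
C_12 = C(24,12)/13 = 2704156/13 = 208012.

208012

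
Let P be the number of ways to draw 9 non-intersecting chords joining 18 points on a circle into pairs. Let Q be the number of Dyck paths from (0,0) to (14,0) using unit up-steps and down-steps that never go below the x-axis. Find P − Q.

4433

Pairing 18 circle points by 9 non-crossing chords gives C_9 matchings. So P = C_9 = 4862.
Paths of 7 up- and 7 down-steps that never dip below the axis are Dyck paths; their count is C_7. So Q = C_7 = 429.
P − Q = 4862 − 429 = 4433.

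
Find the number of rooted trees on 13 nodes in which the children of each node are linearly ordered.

Rooted ordered (plane) trees on m nodes have m−1 edges and are counted by C_{m−1}; m = 13 gives C_12.
C_12 = C(24,12)/13 = 2704156/13 = 208012.

208012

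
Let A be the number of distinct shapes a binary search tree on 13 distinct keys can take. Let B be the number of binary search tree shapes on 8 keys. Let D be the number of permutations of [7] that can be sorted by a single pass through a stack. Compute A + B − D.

Binary trees (left/right distinguished) on n nodes are counted by C_n; here n = 13. So A = C_13 = 742900.
Rooted binary trees with 8 nodes (each child slot possibly empty) number C_8. So B = C_8 = 1430.
By Knuth's characterisation, the stack-sortable permutations of length 7 are the 231-avoiders, numbering C_7. So D = C_7 = 429.
A + B − D = 742900 + 1430 − 429 = 743901.

743901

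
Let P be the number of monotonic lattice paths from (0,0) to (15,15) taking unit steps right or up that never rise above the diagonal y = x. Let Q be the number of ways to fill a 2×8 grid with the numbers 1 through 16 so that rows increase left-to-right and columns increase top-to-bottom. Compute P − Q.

Monotone paths in an n×n grid that stay weakly below the diagonal are counted by C_n; here n = 15. So P = C_15 = 9694845.
By the hook-length formula (or a Dyck-path bijection), SYT of shape 2×8 number C_8. So Q = C_8 = 1430.
P − Q = 9694845 − 1430 = 9693415.

9693415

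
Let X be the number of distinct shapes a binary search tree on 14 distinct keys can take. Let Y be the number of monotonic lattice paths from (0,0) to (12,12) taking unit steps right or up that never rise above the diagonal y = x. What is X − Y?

Binary trees (left/right distinguished) on n nodes are counted by C_n; here n = 14. So X = C_14 = 2674440.
Monotone paths in an n×n grid that stay weakly below the diagonal are counted by C_n; here n = 12. So Y = C_12 = 208012.
X − Y = 2674440 − 208012 = 2466428.

2466428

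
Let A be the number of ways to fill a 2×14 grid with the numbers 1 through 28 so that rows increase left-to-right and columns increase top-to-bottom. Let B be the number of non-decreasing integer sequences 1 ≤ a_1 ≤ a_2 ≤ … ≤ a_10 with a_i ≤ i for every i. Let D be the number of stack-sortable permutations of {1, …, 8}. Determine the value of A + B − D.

By the hook-length formula (or a Dyck-path bijection), SYT of shape 2×14 number C_14. So A = C_14 = 2674440.
Such sub-staircase sequences of length n are counted by C_n; here n = 10. So B = C_10 = 16796.
By Knuth's characterisation, the stack-sortable permutations of length 8 are the 231-avoiders, numbering C_8. So D = C_8 = 1430.
A + B − D = 2674440 + 16796 − 1430 = 2689806.

2689806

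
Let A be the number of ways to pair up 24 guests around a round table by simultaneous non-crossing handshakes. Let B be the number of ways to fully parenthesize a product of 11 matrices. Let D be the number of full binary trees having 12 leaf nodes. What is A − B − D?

Non-crossing handshake pairings of 2n people are counted by C_n; 24 people gives n = 12. So A = C_12 = 208012.
Bracketing 11 factors into binary products is counted by C_{11−1} = C_10. So B = C_10 = 16796.
A full binary tree with L leaves has L−1 internal nodes and is counted by C_{L−1}; L = 12 gives C_11. So D = C_11 = 58786.
A − B − D = 208012 − 16796 − 58786 = 132430.

132430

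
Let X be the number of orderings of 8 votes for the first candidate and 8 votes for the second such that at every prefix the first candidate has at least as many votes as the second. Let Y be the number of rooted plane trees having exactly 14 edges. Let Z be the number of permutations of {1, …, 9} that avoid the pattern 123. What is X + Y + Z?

2680732

Ballot sequences with n votes each where one side never trails are Dyck words, counted by C_n; here n = 8. So X = C_8 = 1430.
Rooted ordered trees with n edges are counted by C_n; here n = 14. So Y = C_14 = 2674440.
Permutations of [n] avoiding any single length-3 pattern are counted by C_n; here n = 9. So Z = C_9 = 4862.
X + Y + Z = 1430 + 2674440 + 4862 = 2680732.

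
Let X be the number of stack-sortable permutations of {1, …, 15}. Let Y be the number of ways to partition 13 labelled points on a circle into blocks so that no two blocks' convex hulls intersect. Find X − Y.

8951945

By Knuth's characterisation, the stack-sortable permutations of length 15 are the 231-avoiders, numbering C_15. So X = C_15 = 9694845.
The non-crossing partitions of [13] form a lattice of size C_13. So Y = C_13 = 742900.
X − Y = 9694845 − 742900 = 8951945.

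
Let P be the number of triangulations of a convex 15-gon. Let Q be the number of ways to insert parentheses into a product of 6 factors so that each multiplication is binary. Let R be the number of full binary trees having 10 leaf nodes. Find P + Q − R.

Triangulations of a convex m-gon are counted by C_{m−2}; with m = 15 this is C_13. So P = C_13 = 742900.
Parenthesizations of m factors correspond to full binary trees with m leaves, counted by C_{m−1}; m = 6 gives C_5. So Q = C_5 = 42.
A full binary tree with L leaves has L−1 internal nodes and is counted by C_{L−1}; L = 10 gives C_9. So R = C_9 = 4862.
P + Q − R = 742900 + 42 − 4862 = 738080.

738080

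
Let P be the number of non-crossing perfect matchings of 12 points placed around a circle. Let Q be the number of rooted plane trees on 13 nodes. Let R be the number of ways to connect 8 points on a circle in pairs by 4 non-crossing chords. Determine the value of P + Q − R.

Non-crossing perfect matchings of 2n points on a circle are counted by C_n; with 12 points, n = 6. So P = C_6 = 132.
A rooted plane tree on 13 nodes has 12 edges, and such trees are counted by C_12. So Q = C_12 = 208012.
Pairing 8 circle points by 4 non-crossing chords gives C_4 matchings. So R = C_4 = 14.
P + Q − R = 132 + 208012 − 14 = 208130.

208130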